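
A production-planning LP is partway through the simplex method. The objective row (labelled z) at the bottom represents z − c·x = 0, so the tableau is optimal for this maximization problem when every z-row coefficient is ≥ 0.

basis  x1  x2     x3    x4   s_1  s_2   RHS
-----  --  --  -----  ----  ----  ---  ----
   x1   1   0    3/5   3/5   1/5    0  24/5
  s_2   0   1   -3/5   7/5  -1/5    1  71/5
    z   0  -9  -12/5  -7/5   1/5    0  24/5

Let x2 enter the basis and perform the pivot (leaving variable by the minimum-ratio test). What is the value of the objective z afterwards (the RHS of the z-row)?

663/5

Ratio test on column x2 — row 1: entry 0 ≤ 0; row 2: (71/5)/1 = 71/5. Minimum is 71/5 at row 2 (s_2 leaves); pivot element 1.
Pivot on row 2; the z-row RHS becomes 24/5 − (-9)·(71/5) = 663/5.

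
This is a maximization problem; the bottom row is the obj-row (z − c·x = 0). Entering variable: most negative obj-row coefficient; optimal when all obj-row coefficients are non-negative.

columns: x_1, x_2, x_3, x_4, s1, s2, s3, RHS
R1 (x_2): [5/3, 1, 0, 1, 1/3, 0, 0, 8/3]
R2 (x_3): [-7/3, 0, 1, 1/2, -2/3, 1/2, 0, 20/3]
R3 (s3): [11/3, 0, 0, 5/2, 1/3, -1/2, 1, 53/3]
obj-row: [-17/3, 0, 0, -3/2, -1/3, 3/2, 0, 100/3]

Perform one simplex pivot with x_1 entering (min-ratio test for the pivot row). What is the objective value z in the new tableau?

Ratio test on column x_1 — row 1: (8/3)/(5/3) = 8/5; row 2: entry -7/3 ≤ 0; row 3: (53/3)/(11/3) = 53/11. Minimum is 8/5 at row 1 (x_2 leaves); pivot element 5/3.
Pivot on row 1; the obj-row RHS becomes 100/3 − (-17/3)·(8/5) = 212/5.

212/5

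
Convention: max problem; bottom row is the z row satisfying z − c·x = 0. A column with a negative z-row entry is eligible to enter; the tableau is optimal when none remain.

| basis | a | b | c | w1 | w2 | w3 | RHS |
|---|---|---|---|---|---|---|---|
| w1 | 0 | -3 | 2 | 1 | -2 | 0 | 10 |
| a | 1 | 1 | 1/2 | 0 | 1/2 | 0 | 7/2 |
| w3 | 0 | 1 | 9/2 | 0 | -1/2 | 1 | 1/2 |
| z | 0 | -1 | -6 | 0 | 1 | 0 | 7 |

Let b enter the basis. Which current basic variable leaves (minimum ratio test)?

w3

Column b entries and ratios — w1: -3 ≤ 0, skip; a: (7/2)/1 = 7/2; w3: (1/2)/1 = 1/2.
Smallest ratio is 1/2 in the row of w3, so w3 leaves.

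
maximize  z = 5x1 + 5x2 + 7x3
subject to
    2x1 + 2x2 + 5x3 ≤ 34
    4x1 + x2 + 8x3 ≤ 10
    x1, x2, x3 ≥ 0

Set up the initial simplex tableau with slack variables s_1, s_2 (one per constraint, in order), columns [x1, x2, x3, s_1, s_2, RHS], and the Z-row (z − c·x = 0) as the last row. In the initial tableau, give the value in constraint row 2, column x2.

Constraint 2 has coefficient 1 on x2.

1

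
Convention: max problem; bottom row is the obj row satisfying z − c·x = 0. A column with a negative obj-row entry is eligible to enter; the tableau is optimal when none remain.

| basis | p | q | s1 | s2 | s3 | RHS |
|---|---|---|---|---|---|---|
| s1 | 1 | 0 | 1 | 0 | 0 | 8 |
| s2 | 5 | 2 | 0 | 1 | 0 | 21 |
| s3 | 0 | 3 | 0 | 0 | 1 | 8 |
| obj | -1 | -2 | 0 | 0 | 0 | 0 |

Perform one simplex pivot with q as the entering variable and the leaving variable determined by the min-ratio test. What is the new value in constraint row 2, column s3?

-2/3

Ratio test on column q — row 1: entry 0 ≤ 0; row 2: 21/2 = 21/2; row 3: 8/3 = 8/3. Minimum is 8/3 at row 3 (s3 leaves); pivot element 3.
Divide row 3 by 3; eliminate column q from the other rows.
Row 2 update in column s3: 0 − 2·(1/3) = -2/3.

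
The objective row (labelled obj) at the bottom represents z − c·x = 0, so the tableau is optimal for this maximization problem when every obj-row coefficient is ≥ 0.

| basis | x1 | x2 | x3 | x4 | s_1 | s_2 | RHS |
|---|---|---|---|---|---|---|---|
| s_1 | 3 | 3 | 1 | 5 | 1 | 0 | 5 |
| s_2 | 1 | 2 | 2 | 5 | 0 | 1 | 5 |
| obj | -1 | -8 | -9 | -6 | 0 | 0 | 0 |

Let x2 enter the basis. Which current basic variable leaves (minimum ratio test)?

Column x2 entries and ratios — s_1: 5/3 = 5/3; s_2: 5/2 = 5/2.
Smallest ratio is 5/3 in the row of s_1, so s_1 leaves.

s_1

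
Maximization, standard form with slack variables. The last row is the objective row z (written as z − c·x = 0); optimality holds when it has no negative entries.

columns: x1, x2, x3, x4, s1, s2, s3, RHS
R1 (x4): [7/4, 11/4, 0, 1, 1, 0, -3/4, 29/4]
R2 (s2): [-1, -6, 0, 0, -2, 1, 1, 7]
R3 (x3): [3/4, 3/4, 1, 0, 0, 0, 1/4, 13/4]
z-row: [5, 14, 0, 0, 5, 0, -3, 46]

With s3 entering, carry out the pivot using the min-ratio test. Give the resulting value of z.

67

Ratio test on column s3 — row 1: entry -3/4 ≤ 0; row 2: 7/1 = 7; row 3: (13/4)/(1/4) = 13. Minimum is 7 at row 2 (s2 leaves); pivot element 1.
Pivot on row 2; the z-row RHS becomes 46 − (-3)·7 = 67.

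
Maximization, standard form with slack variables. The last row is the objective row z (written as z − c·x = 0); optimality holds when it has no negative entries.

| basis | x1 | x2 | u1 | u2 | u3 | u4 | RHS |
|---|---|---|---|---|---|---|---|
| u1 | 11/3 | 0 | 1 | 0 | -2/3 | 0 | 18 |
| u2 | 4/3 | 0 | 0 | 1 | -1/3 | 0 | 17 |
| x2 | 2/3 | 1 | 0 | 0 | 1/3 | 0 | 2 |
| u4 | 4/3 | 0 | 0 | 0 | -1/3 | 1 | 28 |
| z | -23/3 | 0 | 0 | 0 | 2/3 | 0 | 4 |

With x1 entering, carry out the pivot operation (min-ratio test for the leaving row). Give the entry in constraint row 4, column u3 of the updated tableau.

-1

Ratio test on column x1 — row 1: 18/(11/3) = 54/11; row 2: 17/(4/3) = 51/4; row 3: 2/(2/3) = 3; row 4: 28/(4/3) = 21. Minimum is 3 at row 3 (x2 leaves); pivot element 2/3.
Divide row 3 by 2/3; eliminate column x1 from the other rows.
Row 4 update in column u3: -1/3 − (4/3)·(1/2) = -1.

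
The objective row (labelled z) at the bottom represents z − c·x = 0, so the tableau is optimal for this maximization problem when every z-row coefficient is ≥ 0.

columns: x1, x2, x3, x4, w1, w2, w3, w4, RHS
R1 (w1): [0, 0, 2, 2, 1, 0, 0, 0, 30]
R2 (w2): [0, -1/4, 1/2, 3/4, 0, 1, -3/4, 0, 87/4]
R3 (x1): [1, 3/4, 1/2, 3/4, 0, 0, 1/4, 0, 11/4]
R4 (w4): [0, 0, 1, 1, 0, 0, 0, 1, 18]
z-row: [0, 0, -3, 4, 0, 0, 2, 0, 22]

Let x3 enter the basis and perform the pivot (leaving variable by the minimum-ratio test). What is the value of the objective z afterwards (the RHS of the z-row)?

77/2

Ratio test on column x3 — row 1: 30/2 = 15; row 2: (87/4)/(1/2) = 87/2; row 3: (11/4)/(1/2) = 11/2; row 4: 18/1 = 18. Minimum is 11/2 at row 3 (x1 leaves); pivot element 1/2.
Pivot on row 3; the z-row RHS becomes 22 − (-3)·(11/2) = 77/2.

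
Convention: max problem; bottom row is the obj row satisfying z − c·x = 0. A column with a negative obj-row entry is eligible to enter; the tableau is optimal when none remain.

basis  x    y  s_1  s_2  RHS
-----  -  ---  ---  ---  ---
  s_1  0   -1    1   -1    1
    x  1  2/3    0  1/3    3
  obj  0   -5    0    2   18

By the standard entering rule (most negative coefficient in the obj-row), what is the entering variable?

y

Negative obj-row entries: y: -5.
The most negative is -5 in column y, so y enters.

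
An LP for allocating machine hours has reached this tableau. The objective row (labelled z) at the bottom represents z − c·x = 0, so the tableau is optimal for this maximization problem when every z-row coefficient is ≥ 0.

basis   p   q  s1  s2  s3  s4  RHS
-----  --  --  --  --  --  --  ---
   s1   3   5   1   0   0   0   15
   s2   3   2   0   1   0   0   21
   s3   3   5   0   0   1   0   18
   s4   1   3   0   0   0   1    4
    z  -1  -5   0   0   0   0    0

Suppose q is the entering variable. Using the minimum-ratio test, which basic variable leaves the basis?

s4

Column q entries and ratios — s1: 15/5 = 3; s2: 21/2 = 21/2; s3: 18/5 = 18/5; s4: 4/3 = 4/3.
Smallest ratio is 4/3 in the row of s4, so s4 leaves.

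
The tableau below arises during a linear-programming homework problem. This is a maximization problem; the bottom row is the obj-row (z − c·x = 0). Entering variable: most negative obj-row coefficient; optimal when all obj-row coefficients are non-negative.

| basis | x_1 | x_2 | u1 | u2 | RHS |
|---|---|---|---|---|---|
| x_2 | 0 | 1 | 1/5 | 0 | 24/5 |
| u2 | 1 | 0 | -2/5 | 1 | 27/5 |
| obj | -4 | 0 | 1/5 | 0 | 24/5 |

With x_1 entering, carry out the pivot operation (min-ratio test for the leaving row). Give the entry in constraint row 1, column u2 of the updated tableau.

Ratio test on column x_1 — row 1: entry 0 ≤ 0; row 2: (27/5)/1 = 27/5. Minimum is 27/5 at row 2 (u2 leaves); pivot element 1.
Divide row 2 by 1; eliminate column x_1 from the other rows.
Row 1 update in column u2: 0 − 0·1 = 0.

0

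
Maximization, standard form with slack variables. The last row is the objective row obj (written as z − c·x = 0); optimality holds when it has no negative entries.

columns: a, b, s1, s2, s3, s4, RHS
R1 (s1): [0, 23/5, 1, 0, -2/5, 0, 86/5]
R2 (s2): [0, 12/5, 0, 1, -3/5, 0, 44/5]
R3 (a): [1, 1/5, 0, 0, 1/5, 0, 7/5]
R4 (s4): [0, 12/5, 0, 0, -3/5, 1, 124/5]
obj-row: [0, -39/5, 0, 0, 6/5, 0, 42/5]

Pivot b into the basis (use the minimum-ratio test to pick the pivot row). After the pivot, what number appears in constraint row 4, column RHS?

Ratio test on column b — row 1: (86/5)/(23/5) = 86/23; row 2: (44/5)/(12/5) = 11/3; row 3: (7/5)/(1/5) = 7; row 4: (124/5)/(12/5) = 31/3. Minimum is 11/3 at row 2 (s2 leaves); pivot element 12/5.
Divide row 2 by 12/5; eliminate column b from the other rows.
Row 4 update in column RHS: 124/5 − (12/5)·(11/3) = 16.

16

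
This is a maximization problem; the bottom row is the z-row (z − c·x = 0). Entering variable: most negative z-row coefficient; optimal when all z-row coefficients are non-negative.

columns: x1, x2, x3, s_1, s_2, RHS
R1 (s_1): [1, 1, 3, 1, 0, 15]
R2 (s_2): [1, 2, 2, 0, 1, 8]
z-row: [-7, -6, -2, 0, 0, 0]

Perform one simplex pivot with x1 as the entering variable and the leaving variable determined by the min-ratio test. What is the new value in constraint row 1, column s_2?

Ratio test on column x1 — row 1: 15/1 = 15; row 2: 8/1 = 8. Minimum is 8 at row 2 (s_2 leaves); pivot element 1.
Divide row 2 by 1; eliminate column x1 from the other rows.
Row 1 update in column s_2: 0 − 1·1 = -1.

-1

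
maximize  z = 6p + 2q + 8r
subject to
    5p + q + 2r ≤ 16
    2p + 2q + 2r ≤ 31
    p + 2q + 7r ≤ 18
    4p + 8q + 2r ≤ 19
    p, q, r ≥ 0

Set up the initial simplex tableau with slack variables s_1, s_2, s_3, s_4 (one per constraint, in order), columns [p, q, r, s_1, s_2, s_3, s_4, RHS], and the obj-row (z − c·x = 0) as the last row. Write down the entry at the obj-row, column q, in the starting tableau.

The obj-row carries the negated objective coefficients: the q entry is -2.

-2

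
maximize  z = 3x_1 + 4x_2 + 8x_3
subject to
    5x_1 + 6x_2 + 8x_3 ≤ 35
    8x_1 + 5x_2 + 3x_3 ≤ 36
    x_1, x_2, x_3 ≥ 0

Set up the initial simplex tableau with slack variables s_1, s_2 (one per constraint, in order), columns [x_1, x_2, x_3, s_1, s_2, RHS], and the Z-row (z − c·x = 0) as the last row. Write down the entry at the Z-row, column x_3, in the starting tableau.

The Z-row carries the negated objective coefficients: the x_3 entry is -8.

-8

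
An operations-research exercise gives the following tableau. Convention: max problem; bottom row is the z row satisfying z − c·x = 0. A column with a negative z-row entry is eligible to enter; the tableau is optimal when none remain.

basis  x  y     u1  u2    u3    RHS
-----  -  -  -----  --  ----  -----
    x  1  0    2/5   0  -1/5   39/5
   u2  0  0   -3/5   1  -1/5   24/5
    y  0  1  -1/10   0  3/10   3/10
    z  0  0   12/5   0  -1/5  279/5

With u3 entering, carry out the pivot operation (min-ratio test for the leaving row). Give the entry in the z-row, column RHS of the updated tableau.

Ratio test on column u3 — row 1: entry -1/5 ≤ 0; row 2: entry -1/5 ≤ 0; row 3: (3/10)/(3/10) = 1. Minimum is 1 at row 3 (y leaves); pivot element 3/10.
Divide row 3 by 3/10; eliminate column u3 from the other rows.
z-row update in column RHS: 279/5 − (-1/5)·1 = 56.

56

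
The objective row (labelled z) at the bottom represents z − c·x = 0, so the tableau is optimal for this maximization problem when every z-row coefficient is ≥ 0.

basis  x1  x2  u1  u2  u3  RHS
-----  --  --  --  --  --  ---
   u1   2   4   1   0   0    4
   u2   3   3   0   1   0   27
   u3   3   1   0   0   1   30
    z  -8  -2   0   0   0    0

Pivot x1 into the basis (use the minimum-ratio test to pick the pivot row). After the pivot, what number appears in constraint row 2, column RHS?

21

Ratio test on column x1 — row 1: 4/2 = 2; row 2: 27/3 = 9; row 3: 30/3 = 10. Minimum is 2 at row 1 (u1 leaves); pivot element 2.
Divide row 1 by 2; eliminate column x1 from the other rows.
Row 2 update in column RHS: 27 − 3·2 = 21.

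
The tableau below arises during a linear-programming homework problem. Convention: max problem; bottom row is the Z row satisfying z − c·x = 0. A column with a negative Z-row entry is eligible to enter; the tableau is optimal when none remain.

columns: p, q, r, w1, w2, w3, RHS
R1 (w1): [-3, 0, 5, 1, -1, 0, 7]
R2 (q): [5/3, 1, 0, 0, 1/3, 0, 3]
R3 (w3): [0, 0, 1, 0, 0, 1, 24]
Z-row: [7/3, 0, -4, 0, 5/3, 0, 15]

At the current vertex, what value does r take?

0

r is not in the basis, so in the current basic feasible solution r = 0.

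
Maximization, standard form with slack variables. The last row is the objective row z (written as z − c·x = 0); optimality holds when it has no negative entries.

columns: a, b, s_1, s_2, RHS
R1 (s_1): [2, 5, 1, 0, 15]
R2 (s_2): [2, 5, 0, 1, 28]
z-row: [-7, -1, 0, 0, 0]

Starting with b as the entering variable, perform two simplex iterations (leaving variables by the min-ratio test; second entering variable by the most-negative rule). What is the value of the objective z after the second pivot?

Ratio test on column b — row 1: 15/5 = 3; row 2: 28/5 = 28/5. Minimum is 3 at row 1 (s_1 leaves); pivot element 5.
Pivot on row 1; the z-row RHS becomes 0 − (-1)·3 = 3.
Next entering variable (most negative z-row entry -33/5): a.
Ratio test on column a — row 1: 3/(2/5) = 15/2; row 2: entry 0 ≤ 0. Minimum is 15/2 at row 1 (b leaves); pivot element 2/5.
After the second pivot the z-row RHS is 3 − (-33/5)·(15/2) = 105/2.

105/2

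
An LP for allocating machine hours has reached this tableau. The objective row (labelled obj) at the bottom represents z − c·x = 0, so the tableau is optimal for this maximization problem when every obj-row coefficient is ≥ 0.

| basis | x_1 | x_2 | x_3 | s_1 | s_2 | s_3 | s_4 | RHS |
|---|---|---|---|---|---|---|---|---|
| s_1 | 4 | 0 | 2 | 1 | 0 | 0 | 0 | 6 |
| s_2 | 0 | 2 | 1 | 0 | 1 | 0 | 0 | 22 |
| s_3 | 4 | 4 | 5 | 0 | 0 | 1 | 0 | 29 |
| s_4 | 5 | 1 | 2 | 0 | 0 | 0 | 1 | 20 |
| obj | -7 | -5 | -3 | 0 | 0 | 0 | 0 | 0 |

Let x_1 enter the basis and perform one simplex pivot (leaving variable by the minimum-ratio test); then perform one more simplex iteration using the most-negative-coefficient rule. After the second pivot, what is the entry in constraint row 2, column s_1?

Ratio test on column x_1 — row 1: 6/4 = 3/2; row 2: entry 0 ≤ 0; row 3: 29/4 = 29/4; row 4: 20/5 = 4. Minimum is 3/2 at row 1 (s_1 leaves); pivot element 4.
Divide row 1 by 4; eliminate column x_1 from the other rows.
Second iteration: most negative obj-row entry is -5 in column x_2, so x_2 enters.
Ratio test on column x_2 — row 1: entry 0 ≤ 0; row 2: 22/2 = 11; row 3: 23/4 = 23/4; row 4: (25/2)/1 = 25/2. Minimum is 23/4 at row 3 (s_3 leaves); pivot element 4.
Divide row 3 by 4; eliminate column x_2 from the other rows.
After both pivots, the entry at constraint row 2, column s_1 is 1/2.

1/2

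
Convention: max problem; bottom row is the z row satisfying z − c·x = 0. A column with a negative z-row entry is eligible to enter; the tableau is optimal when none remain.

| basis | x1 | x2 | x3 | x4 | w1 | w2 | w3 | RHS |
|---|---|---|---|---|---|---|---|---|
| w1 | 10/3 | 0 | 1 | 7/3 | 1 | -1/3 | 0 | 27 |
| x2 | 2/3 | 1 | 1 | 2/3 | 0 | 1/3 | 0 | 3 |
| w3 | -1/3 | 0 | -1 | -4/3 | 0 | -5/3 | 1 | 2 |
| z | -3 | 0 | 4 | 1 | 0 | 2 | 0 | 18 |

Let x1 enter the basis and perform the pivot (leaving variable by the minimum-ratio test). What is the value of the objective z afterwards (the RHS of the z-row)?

63/2

Ratio test on column x1 — row 1: 27/(10/3) = 81/10; row 2: 3/(2/3) = 9/2; row 3: entry -1/3 ≤ 0. Minimum is 9/2 at row 2 (x2 leaves); pivot element 2/3.
Pivot on row 2; the z-row RHS becomes 18 − (-3)·(9/2) = 63/2.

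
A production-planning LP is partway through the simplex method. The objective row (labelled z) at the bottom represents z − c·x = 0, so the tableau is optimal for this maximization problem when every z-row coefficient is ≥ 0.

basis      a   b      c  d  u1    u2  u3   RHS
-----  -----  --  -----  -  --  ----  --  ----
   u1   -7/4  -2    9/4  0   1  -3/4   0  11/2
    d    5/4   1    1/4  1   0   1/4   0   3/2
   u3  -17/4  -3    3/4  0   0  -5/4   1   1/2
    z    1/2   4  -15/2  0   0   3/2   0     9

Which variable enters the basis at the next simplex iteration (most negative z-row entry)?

Negative z-row entries: c: -15/2.
The most negative is -15/2 in column c, so c enters.

c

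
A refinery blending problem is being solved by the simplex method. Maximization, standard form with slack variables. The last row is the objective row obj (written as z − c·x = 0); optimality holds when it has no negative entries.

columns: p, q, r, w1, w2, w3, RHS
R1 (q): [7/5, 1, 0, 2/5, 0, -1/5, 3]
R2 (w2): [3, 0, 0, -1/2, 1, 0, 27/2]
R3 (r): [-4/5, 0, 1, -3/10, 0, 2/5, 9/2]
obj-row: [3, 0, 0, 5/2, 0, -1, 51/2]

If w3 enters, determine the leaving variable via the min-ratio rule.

r

Column w3 entries and ratios — q: -1/5 ≤ 0, skip; w2: 0 ≤ 0, skip; r: (9/2)/(2/5) = 45/4.
Smallest ratio is 45/4 in the row of r, so r leaves.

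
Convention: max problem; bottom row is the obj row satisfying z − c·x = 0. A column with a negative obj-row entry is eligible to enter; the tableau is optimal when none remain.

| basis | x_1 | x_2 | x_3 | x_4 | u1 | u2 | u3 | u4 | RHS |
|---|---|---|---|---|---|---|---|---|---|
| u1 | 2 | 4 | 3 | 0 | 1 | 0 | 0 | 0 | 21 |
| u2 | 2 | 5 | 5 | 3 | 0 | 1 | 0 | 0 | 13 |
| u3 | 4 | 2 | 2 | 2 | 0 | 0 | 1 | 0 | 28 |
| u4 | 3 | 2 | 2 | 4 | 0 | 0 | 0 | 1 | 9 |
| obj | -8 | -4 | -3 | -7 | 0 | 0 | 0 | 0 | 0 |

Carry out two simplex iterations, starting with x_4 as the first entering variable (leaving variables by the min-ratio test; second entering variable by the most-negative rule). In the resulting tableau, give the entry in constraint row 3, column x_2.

Ratio test on column x_4 — row 1: entry 0 ≤ 0; row 2: 13/3 = 13/3; row 3: 28/2 = 14; row 4: 9/4 = 9/4. Minimum is 9/4 at row 4 (u4 leaves); pivot element 4.
Divide row 4 by 4; eliminate column x_4 from the other rows.
Second iteration: most negative obj-row entry is -11/4 in column x_1, so x_1 enters.
Ratio test on column x_1 — row 1: 21/2 = 21/2; row 2: entry -1/4 ≤ 0; row 3: (47/2)/(5/2) = 47/5; row 4: (9/4)/(3/4) = 3. Minimum is 3 at row 4 (x_4 leaves); pivot element 3/4.
Divide row 4 by 3/4; eliminate column x_1 from the other rows.
After both pivots, the entry at constraint row 3, column x_2 is -2/3.

-2/3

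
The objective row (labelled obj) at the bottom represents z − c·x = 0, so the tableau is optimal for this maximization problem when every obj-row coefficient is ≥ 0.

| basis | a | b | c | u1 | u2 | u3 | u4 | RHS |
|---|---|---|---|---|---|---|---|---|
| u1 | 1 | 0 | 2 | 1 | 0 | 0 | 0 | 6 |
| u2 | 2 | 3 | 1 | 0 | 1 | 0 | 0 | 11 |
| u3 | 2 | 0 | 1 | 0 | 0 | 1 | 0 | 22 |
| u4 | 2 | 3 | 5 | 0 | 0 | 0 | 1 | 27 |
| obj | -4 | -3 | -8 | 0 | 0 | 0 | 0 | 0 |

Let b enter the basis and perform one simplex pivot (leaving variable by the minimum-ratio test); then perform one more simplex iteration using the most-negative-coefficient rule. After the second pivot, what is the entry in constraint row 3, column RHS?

Ratio test on column b — row 1: entry 0 ≤ 0; row 2: 11/3 = 11/3; row 3: entry 0 ≤ 0; row 4: 27/3 = 9. Minimum is 11/3 at row 2 (u2 leaves); pivot element 3.
Divide row 2 by 3; eliminate column b from the other rows.
Second iteration: most negative obj-row entry is -7 in column c, so c enters.
Ratio test on column c — row 1: 6/2 = 3; row 2: (11/3)/(1/3) = 11; row 3: 22/1 = 22; row 4: 16/4 = 4. Minimum is 3 at row 1 (u1 leaves); pivot element 2.
Divide row 1 by 2; eliminate column c from the other rows.
After both pivots, the entry at constraint row 3, column RHS is 19.

19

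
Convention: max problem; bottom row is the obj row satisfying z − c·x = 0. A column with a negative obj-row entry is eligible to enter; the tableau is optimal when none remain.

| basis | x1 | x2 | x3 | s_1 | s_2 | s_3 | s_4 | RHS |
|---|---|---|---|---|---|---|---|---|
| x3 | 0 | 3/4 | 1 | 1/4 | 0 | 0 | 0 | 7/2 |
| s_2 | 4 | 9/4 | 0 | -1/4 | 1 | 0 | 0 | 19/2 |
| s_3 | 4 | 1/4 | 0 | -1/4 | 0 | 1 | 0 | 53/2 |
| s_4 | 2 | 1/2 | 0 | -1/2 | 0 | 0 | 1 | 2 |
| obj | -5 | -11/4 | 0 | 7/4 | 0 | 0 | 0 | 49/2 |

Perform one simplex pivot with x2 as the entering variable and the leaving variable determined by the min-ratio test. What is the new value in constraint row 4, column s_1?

-1

Ratio test on column x2 — row 1: (7/2)/(3/4) = 14/3; row 2: (19/2)/(9/4) = 38/9; row 3: (53/2)/(1/4) = 106; row 4: 2/(1/2) = 4. Minimum is 4 at row 4 (s_4 leaves); pivot element 1/2.
Divide row 4 by 1/2; eliminate column x2 from the other rows.
In the new row 4, the s_1 entry is the old entry divided by the pivot: (-1/2)/(1/2) = -1.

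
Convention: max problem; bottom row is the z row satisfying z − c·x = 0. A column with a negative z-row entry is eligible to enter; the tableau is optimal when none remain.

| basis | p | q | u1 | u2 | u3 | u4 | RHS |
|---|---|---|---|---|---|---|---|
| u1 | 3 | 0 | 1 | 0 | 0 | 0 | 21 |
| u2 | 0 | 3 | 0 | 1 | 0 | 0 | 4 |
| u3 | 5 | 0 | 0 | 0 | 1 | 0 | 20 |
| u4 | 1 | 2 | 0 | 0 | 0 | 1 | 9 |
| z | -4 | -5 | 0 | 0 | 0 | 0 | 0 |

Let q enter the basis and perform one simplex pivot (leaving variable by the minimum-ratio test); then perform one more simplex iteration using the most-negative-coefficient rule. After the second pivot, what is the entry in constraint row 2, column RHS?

4/3

Ratio test on column q — row 1: entry 0 ≤ 0; row 2: 4/3 = 4/3; row 3: entry 0 ≤ 0; row 4: 9/2 = 9/2. Minimum is 4/3 at row 2 (u2 leaves); pivot element 3.
Divide row 2 by 3; eliminate column q from the other rows.
Second iteration: most negative z-row entry is -4 in column p, so p enters.
Ratio test on column p — row 1: 21/3 = 7; row 2: entry 0 ≤ 0; row 3: 20/5 = 4; row 4: (19/3)/1 = 19/3. Minimum is 4 at row 3 (u3 leaves); pivot element 5.
Divide row 3 by 5; eliminate column p from the other rows.
After both pivots, the entry at constraint row 2, column RHS is 4/3.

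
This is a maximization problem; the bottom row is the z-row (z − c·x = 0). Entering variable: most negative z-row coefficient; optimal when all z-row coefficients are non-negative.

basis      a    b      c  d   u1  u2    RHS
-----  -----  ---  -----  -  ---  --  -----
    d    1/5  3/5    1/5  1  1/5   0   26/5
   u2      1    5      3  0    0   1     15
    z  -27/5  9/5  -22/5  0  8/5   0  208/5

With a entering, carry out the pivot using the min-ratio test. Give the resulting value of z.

613/5

Ratio test on column a — row 1: (26/5)/(1/5) = 26; row 2: 15/1 = 15. Minimum is 15 at row 2 (u2 leaves); pivot element 1.
Pivot on row 2; the z-row RHS becomes 208/5 − (-27/5)·15 = 613/5.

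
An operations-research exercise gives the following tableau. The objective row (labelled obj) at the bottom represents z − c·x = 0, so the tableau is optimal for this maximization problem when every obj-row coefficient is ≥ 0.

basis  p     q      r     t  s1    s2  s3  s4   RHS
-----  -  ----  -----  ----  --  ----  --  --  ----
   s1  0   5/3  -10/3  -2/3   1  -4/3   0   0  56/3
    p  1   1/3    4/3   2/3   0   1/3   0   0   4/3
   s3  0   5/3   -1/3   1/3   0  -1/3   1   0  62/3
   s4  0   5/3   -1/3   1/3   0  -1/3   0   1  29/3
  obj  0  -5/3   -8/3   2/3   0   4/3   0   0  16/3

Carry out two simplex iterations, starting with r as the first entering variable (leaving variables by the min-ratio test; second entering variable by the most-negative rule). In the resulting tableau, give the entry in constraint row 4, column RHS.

Ratio test on column r — row 1: entry -10/3 ≤ 0; row 2: (4/3)/(4/3) = 1; row 3: entry -1/3 ≤ 0; row 4: entry -1/3 ≤ 0. Minimum is 1 at row 2 (p leaves); pivot element 4/3.
Divide row 2 by 4/3; eliminate column r from the other rows.
Second iteration: most negative obj-row entry is -1 in column q, so q enters.
Ratio test on column q — row 1: 22/(5/2) = 44/5; row 2: 1/(1/4) = 4; row 3: 21/(7/4) = 12; row 4: 10/(7/4) = 40/7. Minimum is 4 at row 2 (r leaves); pivot element 1/4.
Divide row 2 by 1/4; eliminate column q from the other rows.
After both pivots, the entry at constraint row 4, column RHS is 3.

3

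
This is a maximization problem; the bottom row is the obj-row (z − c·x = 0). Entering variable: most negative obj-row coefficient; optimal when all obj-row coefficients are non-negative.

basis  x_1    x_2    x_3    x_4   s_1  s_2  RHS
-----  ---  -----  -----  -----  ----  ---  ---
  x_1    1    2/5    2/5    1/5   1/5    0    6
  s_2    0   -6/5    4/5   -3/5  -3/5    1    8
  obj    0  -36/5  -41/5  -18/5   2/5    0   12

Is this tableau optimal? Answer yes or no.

The obj-row has a negative entry -41/5 in column x_3, so it is not optimal.

no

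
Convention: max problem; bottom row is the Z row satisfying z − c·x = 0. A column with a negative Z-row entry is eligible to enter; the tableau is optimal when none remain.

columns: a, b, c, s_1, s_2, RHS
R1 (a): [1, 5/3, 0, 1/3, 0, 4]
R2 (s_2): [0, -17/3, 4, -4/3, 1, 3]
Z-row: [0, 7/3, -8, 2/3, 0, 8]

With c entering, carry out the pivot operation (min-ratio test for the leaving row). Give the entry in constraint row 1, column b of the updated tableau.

5/3

Ratio test on column c — row 1: entry 0 ≤ 0; row 2: 3/4 = 3/4. Minimum is 3/4 at row 2 (s_2 leaves); pivot element 4.
Divide row 2 by 4; eliminate column c from the other rows.
Row 1 update in column b: 5/3 − 0·(-17/12) = 5/3.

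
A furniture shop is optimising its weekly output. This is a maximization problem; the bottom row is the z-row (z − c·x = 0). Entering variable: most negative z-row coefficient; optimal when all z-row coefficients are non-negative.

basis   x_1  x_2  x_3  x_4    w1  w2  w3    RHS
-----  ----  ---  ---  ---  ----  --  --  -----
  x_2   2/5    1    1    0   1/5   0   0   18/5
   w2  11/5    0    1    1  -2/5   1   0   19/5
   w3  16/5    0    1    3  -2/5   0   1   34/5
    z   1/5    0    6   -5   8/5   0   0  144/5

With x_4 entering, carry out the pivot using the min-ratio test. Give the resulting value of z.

602/15

Ratio test on column x_4 — row 1: entry 0 ≤ 0; row 2: (19/5)/1 = 19/5; row 3: (34/5)/3 = 34/15. Minimum is 34/15 at row 3 (w3 leaves); pivot element 3.
Pivot on row 3; the z-row RHS becomes 144/5 − (-5)·(34/15) = 602/15.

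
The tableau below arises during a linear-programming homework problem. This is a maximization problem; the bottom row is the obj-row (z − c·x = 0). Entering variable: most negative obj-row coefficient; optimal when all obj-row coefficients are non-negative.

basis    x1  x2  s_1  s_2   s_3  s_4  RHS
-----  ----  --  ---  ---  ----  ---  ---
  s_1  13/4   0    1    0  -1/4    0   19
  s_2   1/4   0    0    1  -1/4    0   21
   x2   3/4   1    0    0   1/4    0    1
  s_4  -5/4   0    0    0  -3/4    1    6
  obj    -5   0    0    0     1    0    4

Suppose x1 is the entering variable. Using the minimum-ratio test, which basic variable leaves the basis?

Column x1 entries and ratios — s_1: 19/(13/4) = 76/13; s_2: 21/(1/4) = 84; x2: 1/(3/4) = 4/3; s_4: -5/4 ≤ 0, skip.
Smallest ratio is 4/3 in the row of x2, so x2 leaves.

x2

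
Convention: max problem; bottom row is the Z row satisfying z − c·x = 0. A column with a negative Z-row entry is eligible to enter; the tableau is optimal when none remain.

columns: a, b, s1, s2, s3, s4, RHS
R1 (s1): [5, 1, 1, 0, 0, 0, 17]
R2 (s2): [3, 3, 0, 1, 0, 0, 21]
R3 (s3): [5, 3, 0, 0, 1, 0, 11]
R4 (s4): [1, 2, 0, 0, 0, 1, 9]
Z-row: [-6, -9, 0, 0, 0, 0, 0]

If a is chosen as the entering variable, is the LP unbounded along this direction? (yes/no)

Column a has positive entries in row(s) 1, 2, 3, 4, so the ratio test bounds it — not unbounded.

no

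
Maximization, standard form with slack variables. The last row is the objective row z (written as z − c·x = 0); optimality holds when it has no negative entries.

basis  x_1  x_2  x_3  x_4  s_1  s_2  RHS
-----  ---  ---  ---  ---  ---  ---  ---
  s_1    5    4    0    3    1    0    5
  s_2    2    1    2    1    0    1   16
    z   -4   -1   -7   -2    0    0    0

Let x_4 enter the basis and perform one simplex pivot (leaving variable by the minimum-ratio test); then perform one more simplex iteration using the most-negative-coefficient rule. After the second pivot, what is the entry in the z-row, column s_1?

-1/2

Ratio test on column x_4 — row 1: 5/3 = 5/3; row 2: 16/1 = 16. Minimum is 5/3 at row 1 (s_1 leaves); pivot element 3.
Divide row 1 by 3; eliminate column x_4 from the other rows.
Second iteration: most negative z-row entry is -7 in column x_3, so x_3 enters.
Ratio test on column x_3 — row 1: entry 0 ≤ 0; row 2: (43/3)/2 = 43/6. Minimum is 43/6 at row 2 (s_2 leaves); pivot element 2.
Divide row 2 by 2; eliminate column x_3 from the other rows.
After both pivots, the entry at the z-row, column s_1 is -1/2.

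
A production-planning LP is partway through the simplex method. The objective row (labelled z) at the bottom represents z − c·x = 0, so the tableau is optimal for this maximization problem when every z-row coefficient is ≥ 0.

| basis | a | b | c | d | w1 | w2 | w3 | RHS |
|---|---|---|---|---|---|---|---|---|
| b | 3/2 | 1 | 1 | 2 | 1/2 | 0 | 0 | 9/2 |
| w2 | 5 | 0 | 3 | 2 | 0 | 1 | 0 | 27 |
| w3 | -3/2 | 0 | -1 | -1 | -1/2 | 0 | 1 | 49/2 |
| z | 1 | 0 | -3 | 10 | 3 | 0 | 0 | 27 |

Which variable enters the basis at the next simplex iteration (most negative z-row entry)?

Negative z-row entries: c: -3.
The most negative is -3 in column c, so c enters.

c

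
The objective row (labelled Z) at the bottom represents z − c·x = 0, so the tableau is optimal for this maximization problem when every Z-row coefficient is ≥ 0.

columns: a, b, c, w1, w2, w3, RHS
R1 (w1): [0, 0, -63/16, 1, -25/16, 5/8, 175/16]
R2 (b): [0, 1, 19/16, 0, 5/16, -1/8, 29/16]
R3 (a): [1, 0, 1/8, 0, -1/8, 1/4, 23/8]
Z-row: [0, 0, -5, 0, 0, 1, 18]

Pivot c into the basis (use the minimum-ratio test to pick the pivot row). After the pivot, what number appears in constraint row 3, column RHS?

51/19

Ratio test on column c — row 1: entry -63/16 ≤ 0; row 2: (29/16)/(19/16) = 29/19; row 3: (23/8)/(1/8) = 23. Minimum is 29/19 at row 2 (b leaves); pivot element 19/16.
Divide row 2 by 19/16; eliminate column c from the other rows.
Row 3 update in column RHS: 23/8 − (1/8)·(29/19) = 51/19.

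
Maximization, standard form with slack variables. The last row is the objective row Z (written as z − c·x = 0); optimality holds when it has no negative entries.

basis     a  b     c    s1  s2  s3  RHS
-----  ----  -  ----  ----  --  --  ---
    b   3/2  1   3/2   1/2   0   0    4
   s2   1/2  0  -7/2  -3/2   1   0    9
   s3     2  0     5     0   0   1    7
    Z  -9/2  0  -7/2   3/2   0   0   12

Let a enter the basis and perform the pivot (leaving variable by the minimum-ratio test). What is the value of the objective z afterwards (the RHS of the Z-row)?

24

Ratio test on column a — row 1: 4/(3/2) = 8/3; row 2: 9/(1/2) = 18; row 3: 7/2 = 7/2. Minimum is 8/3 at row 1 (b leaves); pivot element 3/2.
Pivot on row 1; the Z-row RHS becomes 12 − (-9/2)·(8/3) = 24.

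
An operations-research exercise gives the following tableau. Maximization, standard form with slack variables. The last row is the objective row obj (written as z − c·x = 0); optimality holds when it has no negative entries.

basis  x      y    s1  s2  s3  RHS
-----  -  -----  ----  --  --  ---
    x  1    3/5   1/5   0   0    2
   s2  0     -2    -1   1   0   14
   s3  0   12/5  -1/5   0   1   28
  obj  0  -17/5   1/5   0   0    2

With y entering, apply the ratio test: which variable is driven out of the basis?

x

Column y entries and ratios — x: 2/(3/5) = 10/3; s2: -2 ≤ 0, skip; s3: 28/(12/5) = 35/3.
Smallest ratio is 10/3 in the row of x, so x leaves.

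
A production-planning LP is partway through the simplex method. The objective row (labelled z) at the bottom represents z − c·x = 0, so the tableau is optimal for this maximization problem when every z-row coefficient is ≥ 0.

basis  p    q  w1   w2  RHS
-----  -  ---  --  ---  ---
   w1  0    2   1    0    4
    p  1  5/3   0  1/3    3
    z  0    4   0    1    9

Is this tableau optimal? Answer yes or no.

yes

Every z-row coefficient is ≥ 0, so the tableau is optimal.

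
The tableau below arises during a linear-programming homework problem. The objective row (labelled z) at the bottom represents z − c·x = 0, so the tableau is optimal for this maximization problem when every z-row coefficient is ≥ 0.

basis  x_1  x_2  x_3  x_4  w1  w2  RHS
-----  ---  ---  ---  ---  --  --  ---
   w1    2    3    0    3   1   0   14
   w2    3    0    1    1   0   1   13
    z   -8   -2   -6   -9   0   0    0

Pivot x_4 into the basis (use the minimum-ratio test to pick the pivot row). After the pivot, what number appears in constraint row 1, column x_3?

Ratio test on column x_4 — row 1: 14/3 = 14/3; row 2: 13/1 = 13. Minimum is 14/3 at row 1 (w1 leaves); pivot element 3.
Divide row 1 by 3; eliminate column x_4 from the other rows.
In the new row 1, the x_3 entry is the old entry divided by the pivot: 0/3 = 0.

0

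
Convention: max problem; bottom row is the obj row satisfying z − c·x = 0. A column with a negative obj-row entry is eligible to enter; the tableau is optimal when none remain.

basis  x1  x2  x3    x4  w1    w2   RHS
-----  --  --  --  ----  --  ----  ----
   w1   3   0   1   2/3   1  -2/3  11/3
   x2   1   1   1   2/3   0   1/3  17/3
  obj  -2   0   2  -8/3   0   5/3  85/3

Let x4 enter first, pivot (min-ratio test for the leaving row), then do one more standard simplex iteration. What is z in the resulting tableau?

Ratio test on column x4 — row 1: (11/3)/(2/3) = 11/2; row 2: (17/3)/(2/3) = 17/2. Minimum is 11/2 at row 1 (w1 leaves); pivot element 2/3.
Pivot on row 1; the obj-row RHS becomes 85/3 − (-8/3)·(11/2) = 43.
Next entering variable (most negative obj-row entry -1): w2.
Ratio test on column w2 — row 1: entry -1 ≤ 0; row 2: 2/1 = 2. Minimum is 2 at row 2 (x2 leaves); pivot element 1.
After the second pivot the obj-row RHS is 43 − (-1)·2 = 45.

45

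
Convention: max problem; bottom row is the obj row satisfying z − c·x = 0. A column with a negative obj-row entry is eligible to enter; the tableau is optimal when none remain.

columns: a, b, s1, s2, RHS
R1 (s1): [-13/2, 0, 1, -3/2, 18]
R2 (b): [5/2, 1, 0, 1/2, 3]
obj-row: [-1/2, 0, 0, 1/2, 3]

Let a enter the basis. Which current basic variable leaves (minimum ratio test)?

Column a entries and ratios — s1: -13/2 ≤ 0, skip; b: 3/(5/2) = 6/5.
Smallest ratio is 6/5 in the row of b, so b leaves.

b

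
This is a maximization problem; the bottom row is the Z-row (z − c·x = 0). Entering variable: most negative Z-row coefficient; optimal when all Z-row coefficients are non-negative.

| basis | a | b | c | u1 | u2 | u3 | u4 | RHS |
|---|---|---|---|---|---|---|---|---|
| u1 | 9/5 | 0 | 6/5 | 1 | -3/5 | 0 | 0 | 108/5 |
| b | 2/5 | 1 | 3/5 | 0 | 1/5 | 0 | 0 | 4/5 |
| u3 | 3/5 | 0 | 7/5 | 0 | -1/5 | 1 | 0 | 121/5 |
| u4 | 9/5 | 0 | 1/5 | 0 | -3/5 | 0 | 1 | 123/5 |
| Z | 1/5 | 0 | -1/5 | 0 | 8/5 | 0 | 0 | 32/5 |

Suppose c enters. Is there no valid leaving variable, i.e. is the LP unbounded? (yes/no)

no

Column c has positive entries in row(s) 1, 2, 3, 4, so the ratio test bounds it — not unbounded.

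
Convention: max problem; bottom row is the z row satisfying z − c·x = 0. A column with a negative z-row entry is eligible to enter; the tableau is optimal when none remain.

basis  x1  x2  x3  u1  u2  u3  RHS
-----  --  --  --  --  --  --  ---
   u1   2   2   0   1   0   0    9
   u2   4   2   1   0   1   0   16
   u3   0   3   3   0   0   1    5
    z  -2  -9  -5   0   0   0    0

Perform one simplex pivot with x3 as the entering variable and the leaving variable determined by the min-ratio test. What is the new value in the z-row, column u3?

Ratio test on column x3 — row 1: entry 0 ≤ 0; row 2: 16/1 = 16; row 3: 5/3 = 5/3. Minimum is 5/3 at row 3 (u3 leaves); pivot element 3.
Divide row 3 by 3; eliminate column x3 from the other rows.
z-row update in column u3: 0 − (-5)·(1/3) = 5/3.

5/3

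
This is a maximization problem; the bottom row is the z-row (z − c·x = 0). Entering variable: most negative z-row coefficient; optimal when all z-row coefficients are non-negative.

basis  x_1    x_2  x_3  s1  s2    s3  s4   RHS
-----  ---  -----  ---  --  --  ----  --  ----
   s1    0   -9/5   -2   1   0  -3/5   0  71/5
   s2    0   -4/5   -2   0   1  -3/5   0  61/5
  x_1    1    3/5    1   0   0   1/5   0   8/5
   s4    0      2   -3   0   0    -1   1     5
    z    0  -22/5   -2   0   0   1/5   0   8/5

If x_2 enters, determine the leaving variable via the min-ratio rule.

Column x_2 entries and ratios — s1: -9/5 ≤ 0, skip; s2: -4/5 ≤ 0, skip; x_1: (8/5)/(3/5) = 8/3; s4: 5/2 = 5/2.
Smallest ratio is 5/2 in the row of s4, so s4 leaves.

s4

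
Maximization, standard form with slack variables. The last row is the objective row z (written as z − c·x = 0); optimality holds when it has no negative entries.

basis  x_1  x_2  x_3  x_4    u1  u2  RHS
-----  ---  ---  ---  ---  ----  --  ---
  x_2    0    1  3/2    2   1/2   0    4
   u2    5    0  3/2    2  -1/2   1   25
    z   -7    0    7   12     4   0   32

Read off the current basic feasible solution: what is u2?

u2 is basic (row 2); its value is the RHS of that row, 25.

25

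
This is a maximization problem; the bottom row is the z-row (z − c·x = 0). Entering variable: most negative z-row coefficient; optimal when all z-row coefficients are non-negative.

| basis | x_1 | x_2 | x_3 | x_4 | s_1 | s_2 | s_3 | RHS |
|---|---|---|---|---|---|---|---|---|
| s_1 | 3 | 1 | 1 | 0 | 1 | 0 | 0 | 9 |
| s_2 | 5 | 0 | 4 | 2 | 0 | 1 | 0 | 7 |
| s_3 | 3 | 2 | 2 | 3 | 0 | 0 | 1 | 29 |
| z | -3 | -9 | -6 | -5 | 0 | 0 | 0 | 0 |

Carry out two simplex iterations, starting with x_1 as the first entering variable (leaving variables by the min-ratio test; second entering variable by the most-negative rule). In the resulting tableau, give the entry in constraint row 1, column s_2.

-3/5

Ratio test on column x_1 — row 1: 9/3 = 3; row 2: 7/5 = 7/5; row 3: 29/3 = 29/3. Minimum is 7/5 at row 2 (s_2 leaves); pivot element 5.
Divide row 2 by 5; eliminate column x_1 from the other rows.
Second iteration: most negative z-row entry is -9 in column x_2, so x_2 enters.
Ratio test on column x_2 — row 1: (24/5)/1 = 24/5; row 2: entry 0 ≤ 0; row 3: (124/5)/2 = 62/5. Minimum is 24/5 at row 1 (s_1 leaves); pivot element 1.
Divide row 1 by 1; eliminate column x_2 from the other rows.
After both pivots, the entry at constraint row 1, column s_2 is -3/5.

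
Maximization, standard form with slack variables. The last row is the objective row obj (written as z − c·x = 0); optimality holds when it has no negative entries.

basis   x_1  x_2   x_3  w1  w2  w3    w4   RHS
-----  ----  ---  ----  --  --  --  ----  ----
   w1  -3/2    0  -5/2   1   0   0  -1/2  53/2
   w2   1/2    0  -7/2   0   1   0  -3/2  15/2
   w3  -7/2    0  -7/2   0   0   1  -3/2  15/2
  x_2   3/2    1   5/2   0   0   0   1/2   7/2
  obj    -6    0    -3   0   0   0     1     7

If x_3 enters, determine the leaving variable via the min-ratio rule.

Column x_3 entries and ratios — w1: -5/2 ≤ 0, skip; w2: -7/2 ≤ 0, skip; w3: -7/2 ≤ 0, skip; x_2: (7/2)/(5/2) = 7/5.
Smallest ratio is 7/5 in the row of x_2, so x_2 leaves.

x_2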